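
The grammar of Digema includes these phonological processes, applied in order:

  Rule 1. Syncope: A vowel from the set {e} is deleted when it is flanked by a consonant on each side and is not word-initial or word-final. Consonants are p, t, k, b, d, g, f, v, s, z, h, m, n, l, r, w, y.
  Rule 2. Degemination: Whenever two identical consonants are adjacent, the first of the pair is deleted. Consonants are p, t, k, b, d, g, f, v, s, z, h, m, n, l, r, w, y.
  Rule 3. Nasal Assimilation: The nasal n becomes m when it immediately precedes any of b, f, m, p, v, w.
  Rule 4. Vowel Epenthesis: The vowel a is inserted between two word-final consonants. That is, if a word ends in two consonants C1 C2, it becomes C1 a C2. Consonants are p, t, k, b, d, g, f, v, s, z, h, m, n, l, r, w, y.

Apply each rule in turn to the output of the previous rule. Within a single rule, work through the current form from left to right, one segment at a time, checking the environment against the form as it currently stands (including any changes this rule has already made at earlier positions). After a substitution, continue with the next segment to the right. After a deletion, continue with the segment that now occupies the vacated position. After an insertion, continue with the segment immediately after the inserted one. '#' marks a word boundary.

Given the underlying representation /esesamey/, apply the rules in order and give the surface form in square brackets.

Rule 1 Syncope: [esesamey] → [essamy]
Rule 2 Degemination: [essamy] → [esamy]
Rule 3 Nasal Assimilation: no change — [esamy]
Rule 4 Vowel Epenthesis: [esamy] → [esamay]

[esamay]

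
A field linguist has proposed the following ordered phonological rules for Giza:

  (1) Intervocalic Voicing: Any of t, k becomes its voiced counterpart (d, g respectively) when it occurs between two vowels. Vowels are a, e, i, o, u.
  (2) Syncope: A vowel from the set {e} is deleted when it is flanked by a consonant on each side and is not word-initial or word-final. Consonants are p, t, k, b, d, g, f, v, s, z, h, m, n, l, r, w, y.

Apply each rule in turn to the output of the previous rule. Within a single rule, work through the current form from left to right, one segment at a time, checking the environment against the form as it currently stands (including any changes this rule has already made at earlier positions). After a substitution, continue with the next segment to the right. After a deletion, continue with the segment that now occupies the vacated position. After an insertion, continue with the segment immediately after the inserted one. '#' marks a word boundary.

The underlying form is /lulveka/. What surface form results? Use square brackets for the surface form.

[lulvga]

(1) Intervocalic Voicing: [lulveka] → [lulvega]
(2) Syncope: [lulvega] → [lulvga]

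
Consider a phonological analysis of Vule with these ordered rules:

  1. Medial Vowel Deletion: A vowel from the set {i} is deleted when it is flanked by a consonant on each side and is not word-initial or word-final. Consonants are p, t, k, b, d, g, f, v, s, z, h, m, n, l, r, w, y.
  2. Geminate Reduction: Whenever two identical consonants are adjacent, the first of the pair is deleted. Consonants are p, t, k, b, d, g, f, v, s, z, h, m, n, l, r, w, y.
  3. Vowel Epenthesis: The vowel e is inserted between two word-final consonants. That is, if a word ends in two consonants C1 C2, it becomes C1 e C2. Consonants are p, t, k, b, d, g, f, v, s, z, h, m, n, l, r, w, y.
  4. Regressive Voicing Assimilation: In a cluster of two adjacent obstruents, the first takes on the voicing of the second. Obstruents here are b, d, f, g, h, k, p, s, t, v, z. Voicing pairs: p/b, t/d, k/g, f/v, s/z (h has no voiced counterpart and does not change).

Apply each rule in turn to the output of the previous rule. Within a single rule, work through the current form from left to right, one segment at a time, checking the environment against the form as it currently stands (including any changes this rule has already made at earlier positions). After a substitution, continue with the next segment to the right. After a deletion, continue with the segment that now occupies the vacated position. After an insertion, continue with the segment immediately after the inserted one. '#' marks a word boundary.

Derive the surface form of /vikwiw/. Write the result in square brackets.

1 Medial Vowel Deletion: [vikwiw] → [vkww]
2 Geminate Reduction: [vkww] → [vkw]
3 Vowel Epenthesis: [vkw] → [vkew]
4 Regressive Voicing Assimilation: [vkew] → [fkew]

[fkew]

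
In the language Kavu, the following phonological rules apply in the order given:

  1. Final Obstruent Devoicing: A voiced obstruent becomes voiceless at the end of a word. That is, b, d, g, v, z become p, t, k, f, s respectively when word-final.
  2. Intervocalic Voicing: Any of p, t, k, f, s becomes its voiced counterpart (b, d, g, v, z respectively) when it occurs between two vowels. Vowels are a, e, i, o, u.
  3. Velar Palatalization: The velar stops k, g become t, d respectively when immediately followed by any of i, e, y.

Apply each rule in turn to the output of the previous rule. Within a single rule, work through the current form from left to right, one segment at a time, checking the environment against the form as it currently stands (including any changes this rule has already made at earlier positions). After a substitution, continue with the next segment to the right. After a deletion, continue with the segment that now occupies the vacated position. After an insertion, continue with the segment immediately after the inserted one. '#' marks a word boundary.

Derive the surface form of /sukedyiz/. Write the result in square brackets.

1 Final Obstruent Devoicing: [sukedyiz] → [sukedyis]
2 Intervocalic Voicing: [sukedyis] → [sugedyis]
3 Velar Palatalization: [sugedyis] → [sudedyis]

[sudedyis]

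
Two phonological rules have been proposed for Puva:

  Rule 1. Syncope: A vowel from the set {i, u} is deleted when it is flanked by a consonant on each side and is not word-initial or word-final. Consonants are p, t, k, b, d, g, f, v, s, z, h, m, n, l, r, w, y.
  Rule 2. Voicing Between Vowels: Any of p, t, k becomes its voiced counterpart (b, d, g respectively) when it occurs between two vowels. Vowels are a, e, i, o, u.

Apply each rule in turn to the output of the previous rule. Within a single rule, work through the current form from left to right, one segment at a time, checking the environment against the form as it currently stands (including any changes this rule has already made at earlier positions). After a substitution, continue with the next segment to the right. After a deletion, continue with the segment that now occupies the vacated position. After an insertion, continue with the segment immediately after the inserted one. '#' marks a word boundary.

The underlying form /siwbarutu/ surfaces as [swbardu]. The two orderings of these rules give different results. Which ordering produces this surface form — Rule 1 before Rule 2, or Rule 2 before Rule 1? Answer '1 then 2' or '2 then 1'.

2 then 1

Order 1 then 2:
  1 Syncope: [siwbarutu] → [swbartu]
  2 Voicing Between Vowels: no change — [swbartu]
  result: [swbartu]
Order 2 then 1:
  2 Voicing Between Vowels: [siwbarutu] → [siwbarudu]
  1 Syncope: [siwbarudu] → [swbardu]
  result: [swbardu]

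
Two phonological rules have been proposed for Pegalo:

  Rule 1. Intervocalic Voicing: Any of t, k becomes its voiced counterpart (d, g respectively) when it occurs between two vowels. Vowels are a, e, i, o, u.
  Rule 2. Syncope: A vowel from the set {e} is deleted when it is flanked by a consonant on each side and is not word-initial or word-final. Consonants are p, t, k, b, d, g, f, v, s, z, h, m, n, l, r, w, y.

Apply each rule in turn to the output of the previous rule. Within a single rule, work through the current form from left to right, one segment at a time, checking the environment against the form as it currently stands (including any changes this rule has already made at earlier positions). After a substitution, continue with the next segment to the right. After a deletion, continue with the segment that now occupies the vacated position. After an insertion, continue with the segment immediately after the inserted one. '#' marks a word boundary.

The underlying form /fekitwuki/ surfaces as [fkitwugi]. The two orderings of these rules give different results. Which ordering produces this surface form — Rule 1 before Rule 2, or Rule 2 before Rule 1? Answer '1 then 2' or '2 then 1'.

Order 1 then 2:
  1 Intervocalic Voicing: [fekitwuki] → [fegitwugi]
  2 Syncope: [fegitwugi] → [fgitwugi]
  result: [fgitwugi]
Order 2 then 1:
  2 Syncope: [fekitwuki] → [fkitwuki]
  1 Intervocalic Voicing: [fkitwuki] → [fkitwugi]
  result: [fkitwugi]

2 then 1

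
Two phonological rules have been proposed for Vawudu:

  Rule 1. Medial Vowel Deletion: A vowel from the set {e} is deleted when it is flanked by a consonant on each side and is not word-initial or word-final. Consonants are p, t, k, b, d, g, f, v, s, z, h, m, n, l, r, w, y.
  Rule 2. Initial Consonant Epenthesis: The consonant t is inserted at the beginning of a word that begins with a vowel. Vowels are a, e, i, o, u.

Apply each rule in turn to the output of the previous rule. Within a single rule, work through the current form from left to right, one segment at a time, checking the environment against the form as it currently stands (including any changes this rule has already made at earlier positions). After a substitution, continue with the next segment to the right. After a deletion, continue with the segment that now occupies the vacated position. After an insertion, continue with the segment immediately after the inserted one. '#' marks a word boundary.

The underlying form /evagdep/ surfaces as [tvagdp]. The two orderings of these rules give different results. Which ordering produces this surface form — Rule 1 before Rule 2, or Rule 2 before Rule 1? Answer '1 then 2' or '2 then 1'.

2 then 1

Order 1 then 2:
  1 Medial Vowel Deletion: [evagdep] → [evagdp]
  2 Initial Consonant Epenthesis: [evagdp] → [tevagdp]
  result: [tevagdp]
Order 2 then 1:
  2 Initial Consonant Epenthesis: [evagdep] → [tevagdep]
  1 Medial Vowel Deletion: [tevagdep] → [tvagdp]
  result: [tvagdp]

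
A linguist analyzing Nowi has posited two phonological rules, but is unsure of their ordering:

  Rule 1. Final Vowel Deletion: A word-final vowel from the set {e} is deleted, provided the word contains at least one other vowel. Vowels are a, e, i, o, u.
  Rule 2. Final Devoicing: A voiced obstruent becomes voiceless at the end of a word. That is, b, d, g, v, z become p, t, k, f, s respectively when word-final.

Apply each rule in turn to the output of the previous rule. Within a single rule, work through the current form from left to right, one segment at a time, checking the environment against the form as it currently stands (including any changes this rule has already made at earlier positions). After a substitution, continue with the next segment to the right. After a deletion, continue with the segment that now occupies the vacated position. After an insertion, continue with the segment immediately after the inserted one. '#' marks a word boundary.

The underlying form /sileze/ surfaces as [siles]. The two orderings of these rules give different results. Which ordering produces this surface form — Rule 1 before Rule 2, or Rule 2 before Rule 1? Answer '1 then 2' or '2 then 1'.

1 then 2

Order 1 then 2:
  1 Final Vowel Deletion: [sileze] → [silez]
  2 Final Devoicing: [silez] → [siles]
  result: [siles]
Order 2 then 1:
  2 Final Devoicing: no change — [sileze]
  1 Final Vowel Deletion: [sileze] → [silez]
  result: [silez]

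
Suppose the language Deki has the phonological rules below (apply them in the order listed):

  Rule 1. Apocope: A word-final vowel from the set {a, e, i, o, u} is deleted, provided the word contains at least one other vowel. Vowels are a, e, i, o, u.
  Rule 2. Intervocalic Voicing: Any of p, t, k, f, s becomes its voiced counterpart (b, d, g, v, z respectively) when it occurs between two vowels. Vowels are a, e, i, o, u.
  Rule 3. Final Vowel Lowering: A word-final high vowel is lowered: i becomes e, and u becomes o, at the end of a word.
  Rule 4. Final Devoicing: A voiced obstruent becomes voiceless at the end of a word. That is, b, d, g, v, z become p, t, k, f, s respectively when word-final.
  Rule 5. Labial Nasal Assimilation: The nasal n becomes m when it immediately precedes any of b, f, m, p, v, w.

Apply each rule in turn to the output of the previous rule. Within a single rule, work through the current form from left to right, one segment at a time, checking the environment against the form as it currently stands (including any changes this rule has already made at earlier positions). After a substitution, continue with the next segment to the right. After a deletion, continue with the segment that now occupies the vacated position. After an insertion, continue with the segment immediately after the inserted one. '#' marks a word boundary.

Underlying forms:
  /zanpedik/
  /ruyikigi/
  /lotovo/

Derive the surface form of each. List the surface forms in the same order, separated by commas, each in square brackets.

/zanpedik/:
  Rule 1 Apocope: no change — [zanpedik]
  Rule 2 Intervocalic Voicing: no change — [zanpedik]
  Rule 3 Final Vowel Lowering: no change — [zanpedik]
  Rule 4 Final Devoicing: no change — [zanpedik]
  Rule 5 Labial Nasal Assimilation: [zanpedik] → [zampedik]
/ruyikigi/:
  Rule 1 Apocope: [ruyikigi] → [ruyikig]
  Rule 2 Intervocalic Voicing: [ruyikig] → [ruyigig]
  Rule 3 Final Vowel Lowering: no change — [ruyigig]
  Rule 4 Final Devoicing: [ruyigig] → [ruyigik]
  Rule 5 Labial Nasal Assimilation: no change — [ruyigik]
/lotovo/:
  Rule 1 Apocope: [lotovo] → [lotov]
  Rule 2 Intervocalic Voicing: [lotov] → [lodov]
  Rule 3 Final Vowel Lowering: no change — [lodov]
  Rule 4 Final Devoicing: [lodov] → [lodof]
  Rule 5 Labial Nasal Assimilation: no change — [lodof]

[zampedik], [ruyigik], [lodof]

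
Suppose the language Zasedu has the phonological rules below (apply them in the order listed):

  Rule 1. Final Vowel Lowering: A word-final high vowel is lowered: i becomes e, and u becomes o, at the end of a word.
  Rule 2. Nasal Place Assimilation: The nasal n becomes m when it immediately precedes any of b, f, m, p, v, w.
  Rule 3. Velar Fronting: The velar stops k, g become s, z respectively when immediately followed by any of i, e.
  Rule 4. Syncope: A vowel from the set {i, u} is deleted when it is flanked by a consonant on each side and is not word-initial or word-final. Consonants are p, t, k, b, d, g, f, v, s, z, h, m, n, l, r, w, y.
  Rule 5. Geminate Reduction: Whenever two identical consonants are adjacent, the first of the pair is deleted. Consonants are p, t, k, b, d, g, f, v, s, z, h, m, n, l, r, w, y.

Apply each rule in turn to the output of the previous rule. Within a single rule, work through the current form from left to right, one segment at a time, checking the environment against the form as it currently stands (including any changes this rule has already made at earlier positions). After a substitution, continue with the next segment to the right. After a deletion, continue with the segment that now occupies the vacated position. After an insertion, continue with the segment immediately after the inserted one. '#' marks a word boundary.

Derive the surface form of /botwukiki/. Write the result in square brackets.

[botwse]

Rule 1 Final Vowel Lowering: [botwukiki] → [botwukike]
Rule 2 Nasal Place Assimilation: no change — [botwukike]
Rule 3 Velar Fronting: [botwukike] → [botwusise]
Rule 4 Syncope: [botwusise] → [botwsse]
Rule 5 Geminate Reduction: [botwsse] → [botwse]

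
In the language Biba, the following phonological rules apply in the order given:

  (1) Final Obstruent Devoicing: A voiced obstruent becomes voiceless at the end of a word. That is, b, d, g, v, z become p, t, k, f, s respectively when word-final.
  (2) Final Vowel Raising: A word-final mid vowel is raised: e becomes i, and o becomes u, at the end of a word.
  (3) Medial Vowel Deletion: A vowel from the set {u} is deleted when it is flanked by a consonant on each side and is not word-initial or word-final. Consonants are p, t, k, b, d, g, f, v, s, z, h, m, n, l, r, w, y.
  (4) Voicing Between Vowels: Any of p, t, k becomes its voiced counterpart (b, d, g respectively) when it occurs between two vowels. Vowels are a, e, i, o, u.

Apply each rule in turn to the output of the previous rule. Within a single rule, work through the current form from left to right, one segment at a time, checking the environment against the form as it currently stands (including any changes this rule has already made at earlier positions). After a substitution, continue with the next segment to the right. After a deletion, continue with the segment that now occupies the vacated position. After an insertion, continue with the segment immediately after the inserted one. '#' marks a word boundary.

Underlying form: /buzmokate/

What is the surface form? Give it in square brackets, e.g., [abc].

[bzmogadi]

(1) Final Obstruent Devoicing: no change — [buzmokate]
(2) Final Vowel Raising: [buzmokate] → [buzmokati]
(3) Medial Vowel Deletion: [buzmokati] → [bzmokati]
(4) Voicing Between Vowels: [bzmokati] → [bzmogadi]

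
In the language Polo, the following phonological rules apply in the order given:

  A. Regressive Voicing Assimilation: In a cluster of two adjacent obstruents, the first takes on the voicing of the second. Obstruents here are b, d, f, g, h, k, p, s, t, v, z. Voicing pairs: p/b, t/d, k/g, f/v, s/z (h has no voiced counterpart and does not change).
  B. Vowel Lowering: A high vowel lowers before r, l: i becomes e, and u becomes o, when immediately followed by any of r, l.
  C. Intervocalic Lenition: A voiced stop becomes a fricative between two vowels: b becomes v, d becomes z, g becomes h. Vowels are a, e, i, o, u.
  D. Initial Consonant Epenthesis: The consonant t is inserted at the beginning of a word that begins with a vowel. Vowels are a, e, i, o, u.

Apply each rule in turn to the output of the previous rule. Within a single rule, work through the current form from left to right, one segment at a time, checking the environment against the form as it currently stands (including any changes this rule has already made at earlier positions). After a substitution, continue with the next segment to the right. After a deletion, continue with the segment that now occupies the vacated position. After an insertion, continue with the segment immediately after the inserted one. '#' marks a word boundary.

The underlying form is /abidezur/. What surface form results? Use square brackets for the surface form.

A Regressive Voicing Assimilation: no change — [abidezur]
B Vowel Lowering: [abidezur] → [abidezor]
C Intervocalic Lenition: [abidezor] → [avizezor]
D Initial Consonant Epenthesis: [avizezor] → [tavizezor]

[tavizezor]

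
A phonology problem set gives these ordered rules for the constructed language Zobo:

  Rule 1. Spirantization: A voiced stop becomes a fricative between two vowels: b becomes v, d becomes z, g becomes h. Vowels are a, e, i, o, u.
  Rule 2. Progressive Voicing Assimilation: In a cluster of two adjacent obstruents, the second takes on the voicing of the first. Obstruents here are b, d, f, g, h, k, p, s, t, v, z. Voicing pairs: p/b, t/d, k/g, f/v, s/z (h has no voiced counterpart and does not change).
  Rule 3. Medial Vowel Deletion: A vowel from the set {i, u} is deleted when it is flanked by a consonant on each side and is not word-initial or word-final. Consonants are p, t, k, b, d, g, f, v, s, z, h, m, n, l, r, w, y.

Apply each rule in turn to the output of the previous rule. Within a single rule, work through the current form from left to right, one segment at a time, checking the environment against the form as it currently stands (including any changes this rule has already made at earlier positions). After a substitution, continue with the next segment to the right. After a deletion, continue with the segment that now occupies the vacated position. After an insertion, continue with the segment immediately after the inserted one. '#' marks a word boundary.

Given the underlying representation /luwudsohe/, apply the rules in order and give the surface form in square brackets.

[lwdzohe]

Rule 1 Spirantization: no change — [luwudsohe]
Rule 2 Progressive Voicing Assimilation: [luwudsohe] → [luwudzohe]
Rule 3 Medial Vowel Deletion: [luwudzohe] → [lwdzohe]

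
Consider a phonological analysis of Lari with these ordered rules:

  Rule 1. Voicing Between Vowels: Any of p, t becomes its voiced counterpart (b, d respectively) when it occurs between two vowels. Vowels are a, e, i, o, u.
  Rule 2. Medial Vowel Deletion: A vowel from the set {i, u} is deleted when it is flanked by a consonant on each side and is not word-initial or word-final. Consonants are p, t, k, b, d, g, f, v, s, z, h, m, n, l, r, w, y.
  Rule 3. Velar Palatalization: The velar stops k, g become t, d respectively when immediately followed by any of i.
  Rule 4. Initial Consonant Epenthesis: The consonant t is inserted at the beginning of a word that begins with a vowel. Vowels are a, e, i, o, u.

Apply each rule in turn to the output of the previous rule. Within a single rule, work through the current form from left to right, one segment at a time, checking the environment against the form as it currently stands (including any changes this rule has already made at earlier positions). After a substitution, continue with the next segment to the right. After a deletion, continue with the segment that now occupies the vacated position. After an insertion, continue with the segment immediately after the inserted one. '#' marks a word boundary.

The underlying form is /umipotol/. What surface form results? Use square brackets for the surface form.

Rule 1 Voicing Between Vowels: [umipotol] → [umibodol]
Rule 2 Medial Vowel Deletion: [umibodol] → [umbodol]
Rule 3 Velar Palatalization: no change — [umbodol]
Rule 4 Initial Consonant Epenthesis: [umbodol] → [tumbodol]

[tumbodol]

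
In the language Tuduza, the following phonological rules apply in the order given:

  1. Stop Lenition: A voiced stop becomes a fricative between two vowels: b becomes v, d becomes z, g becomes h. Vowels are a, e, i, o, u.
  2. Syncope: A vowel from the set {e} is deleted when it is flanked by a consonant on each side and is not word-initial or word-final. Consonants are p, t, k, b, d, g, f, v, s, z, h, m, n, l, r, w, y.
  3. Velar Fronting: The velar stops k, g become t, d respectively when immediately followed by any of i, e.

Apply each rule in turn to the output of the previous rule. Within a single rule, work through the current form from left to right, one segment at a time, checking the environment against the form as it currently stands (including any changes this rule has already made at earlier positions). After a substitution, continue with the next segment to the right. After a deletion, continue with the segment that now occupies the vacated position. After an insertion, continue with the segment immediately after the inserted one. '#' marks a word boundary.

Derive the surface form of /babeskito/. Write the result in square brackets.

[bavstito]

1 Stop Lenition: [babeskito] → [baveskito]
2 Syncope: [baveskito] → [bavskito]
3 Velar Fronting: [bavskito] → [bavstito]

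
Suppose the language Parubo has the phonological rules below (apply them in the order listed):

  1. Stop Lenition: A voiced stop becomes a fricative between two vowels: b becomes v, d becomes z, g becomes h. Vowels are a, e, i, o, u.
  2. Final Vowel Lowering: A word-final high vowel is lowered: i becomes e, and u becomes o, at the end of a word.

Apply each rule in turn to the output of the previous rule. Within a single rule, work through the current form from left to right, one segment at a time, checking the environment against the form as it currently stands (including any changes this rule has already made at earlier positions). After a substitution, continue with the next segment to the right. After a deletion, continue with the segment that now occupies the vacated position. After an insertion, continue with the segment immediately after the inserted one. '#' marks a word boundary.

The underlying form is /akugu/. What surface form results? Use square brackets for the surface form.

1 Stop Lenition: [akugu] → [akuhu]
2 Final Vowel Lowering: [akuhu] → [akuho]

[akuho]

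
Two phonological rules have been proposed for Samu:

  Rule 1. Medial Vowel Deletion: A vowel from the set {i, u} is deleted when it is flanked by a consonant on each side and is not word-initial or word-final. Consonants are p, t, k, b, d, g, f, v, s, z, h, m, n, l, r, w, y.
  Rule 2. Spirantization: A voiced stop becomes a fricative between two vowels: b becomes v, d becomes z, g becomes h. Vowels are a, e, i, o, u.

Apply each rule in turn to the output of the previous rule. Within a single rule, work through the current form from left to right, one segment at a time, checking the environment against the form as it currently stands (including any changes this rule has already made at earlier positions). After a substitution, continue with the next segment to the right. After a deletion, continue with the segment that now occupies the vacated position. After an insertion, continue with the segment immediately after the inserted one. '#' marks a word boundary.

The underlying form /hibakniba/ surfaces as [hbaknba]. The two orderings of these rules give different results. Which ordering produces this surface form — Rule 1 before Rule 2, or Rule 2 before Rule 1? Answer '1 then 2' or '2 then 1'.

1 then 2

Order 1 then 2:
  1 Medial Vowel Deletion: [hibakniba] → [hbaknba]
  2 Spirantization: no change — [hbaknba]
  result: [hbaknba]
Order 2 then 1:
  2 Spirantization: [hibakniba] → [hivakniva]
  1 Medial Vowel Deletion: [hivakniva] → [hvaknva]
  result: [hvaknva]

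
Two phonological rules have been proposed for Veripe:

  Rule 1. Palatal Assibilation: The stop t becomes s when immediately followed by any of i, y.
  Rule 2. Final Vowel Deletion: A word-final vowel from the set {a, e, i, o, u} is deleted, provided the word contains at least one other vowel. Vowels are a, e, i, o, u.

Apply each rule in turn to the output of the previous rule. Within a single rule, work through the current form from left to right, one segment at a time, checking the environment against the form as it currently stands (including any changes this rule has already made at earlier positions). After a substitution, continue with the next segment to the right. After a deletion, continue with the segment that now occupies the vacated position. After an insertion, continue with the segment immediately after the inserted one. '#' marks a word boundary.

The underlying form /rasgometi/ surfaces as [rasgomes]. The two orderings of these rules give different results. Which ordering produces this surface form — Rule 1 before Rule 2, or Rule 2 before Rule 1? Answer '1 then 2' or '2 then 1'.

Order 1 then 2:
  1 Palatal Assibilation: [rasgometi] → [rasgomesi]
  2 Final Vowel Deletion: [rasgomesi] → [rasgomes]
  result: [rasgomes]
Order 2 then 1:
  2 Final Vowel Deletion: [rasgometi] → [rasgomet]
  1 Palatal Assibilation: no change — [rasgomet]
  result: [rasgomet]

1 then 2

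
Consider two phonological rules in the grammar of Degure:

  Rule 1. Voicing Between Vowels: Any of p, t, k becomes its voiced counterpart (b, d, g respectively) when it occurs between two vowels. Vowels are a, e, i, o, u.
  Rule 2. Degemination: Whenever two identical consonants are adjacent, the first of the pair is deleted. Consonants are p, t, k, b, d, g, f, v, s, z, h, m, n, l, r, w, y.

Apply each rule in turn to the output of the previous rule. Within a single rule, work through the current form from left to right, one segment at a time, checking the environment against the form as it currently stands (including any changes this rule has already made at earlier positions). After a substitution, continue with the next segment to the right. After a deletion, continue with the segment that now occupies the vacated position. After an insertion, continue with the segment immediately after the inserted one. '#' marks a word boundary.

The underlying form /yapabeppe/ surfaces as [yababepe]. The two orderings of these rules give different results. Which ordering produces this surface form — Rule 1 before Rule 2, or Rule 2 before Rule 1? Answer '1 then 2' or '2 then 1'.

1 then 2

Order 1 then 2:
  1 Voicing Between Vowels: [yapabeppe] → [yababeppe]
  2 Degemination: [yababeppe] → [yababepe]
  result: [yababepe]
Order 2 then 1:
  2 Degemination: [yapabeppe] → [yapabepe]
  1 Voicing Between Vowels: [yapabepe] → [yababebe]
  result: [yababebe]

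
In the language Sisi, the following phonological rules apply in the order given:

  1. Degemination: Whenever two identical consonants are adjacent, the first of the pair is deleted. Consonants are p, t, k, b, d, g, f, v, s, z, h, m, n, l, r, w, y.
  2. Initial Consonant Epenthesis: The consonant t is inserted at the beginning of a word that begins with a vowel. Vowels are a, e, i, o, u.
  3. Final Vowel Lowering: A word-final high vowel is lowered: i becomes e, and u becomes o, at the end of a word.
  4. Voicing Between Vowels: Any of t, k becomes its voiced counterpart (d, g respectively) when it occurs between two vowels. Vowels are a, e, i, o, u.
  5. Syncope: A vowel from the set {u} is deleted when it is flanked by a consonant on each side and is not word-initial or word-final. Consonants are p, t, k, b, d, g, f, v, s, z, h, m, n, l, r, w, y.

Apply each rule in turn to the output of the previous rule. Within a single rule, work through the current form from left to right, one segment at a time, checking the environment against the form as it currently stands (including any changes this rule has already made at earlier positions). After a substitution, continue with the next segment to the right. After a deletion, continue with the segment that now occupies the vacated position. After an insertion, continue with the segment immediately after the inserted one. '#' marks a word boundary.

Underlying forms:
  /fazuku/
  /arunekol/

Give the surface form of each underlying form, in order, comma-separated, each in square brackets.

[fazgo], [tarnegol]

/fazuku/:
  1 Degemination: no change — [fazuku]
  2 Initial Consonant Epenthesis: no change — [fazuku]
  3 Final Vowel Lowering: [fazuku] → [fazuko]
  4 Voicing Between Vowels: [fazuko] → [fazugo]
  5 Syncope: [fazugo] → [fazgo]
/arunekol/:
  1 Degemination: no change — [arunekol]
  2 Initial Consonant Epenthesis: [arunekol] → [tarunekol]
  3 Final Vowel Lowering: no change — [tarunekol]
  4 Voicing Between Vowels: [tarunekol] → [tarunegol]
  5 Syncope: [tarunegol] → [tarnegol]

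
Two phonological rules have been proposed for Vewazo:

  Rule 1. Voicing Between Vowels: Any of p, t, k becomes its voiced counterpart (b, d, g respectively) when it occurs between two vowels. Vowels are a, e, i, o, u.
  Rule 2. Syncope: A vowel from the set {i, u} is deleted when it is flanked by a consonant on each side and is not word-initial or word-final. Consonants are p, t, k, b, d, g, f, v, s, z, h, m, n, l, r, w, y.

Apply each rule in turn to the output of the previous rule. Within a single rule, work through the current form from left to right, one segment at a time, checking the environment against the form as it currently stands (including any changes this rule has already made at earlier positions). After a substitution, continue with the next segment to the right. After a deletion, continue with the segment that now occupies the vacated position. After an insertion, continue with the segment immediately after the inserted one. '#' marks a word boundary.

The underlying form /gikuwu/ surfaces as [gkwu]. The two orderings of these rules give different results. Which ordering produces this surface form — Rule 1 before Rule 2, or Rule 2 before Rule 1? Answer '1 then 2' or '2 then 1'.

Order 1 then 2:
  1 Voicing Between Vowels: [gikuwu] → [giguwu]
  2 Syncope: [giguwu] → [ggwu]
  result: [ggwu]
Order 2 then 1:
  2 Syncope: [gikuwu] → [gkwu]
  1 Voicing Between Vowels: no change — [gkwu]
  result: [gkwu]

2 then 1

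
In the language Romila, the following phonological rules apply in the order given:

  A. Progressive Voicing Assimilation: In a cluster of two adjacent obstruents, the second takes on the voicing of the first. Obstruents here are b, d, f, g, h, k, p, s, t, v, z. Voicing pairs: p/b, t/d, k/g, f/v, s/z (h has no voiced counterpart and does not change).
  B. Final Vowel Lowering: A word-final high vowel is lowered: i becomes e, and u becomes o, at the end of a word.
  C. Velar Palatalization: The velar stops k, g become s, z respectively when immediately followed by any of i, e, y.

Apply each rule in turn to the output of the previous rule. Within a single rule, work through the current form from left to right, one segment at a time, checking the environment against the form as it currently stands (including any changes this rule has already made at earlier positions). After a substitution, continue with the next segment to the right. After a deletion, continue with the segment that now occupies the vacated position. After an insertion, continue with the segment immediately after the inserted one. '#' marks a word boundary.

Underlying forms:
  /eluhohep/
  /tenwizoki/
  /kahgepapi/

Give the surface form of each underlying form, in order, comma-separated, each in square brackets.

[eluhohep], [tenwizose], [kahsepape]

/eluhohep/:
  A Progressive Voicing Assimilation: no change — [eluhohep]
  B Final Vowel Lowering: no change — [eluhohep]
  C Velar Palatalization: no change — [eluhohep]
/tenwizoki/:
  A Progressive Voicing Assimilation: no change — [tenwizoki]
  B Final Vowel Lowering: [tenwizoki] → [tenwizoke]
  C Velar Palatalization: [tenwizoke] → [tenwizose]
/kahgepapi/:
  A Progressive Voicing Assimilation: [kahgepapi] → [kahkepapi]
  B Final Vowel Lowering: [kahkepapi] → [kahkepape]
  C Velar Palatalization: [kahkepape] → [kahsepape]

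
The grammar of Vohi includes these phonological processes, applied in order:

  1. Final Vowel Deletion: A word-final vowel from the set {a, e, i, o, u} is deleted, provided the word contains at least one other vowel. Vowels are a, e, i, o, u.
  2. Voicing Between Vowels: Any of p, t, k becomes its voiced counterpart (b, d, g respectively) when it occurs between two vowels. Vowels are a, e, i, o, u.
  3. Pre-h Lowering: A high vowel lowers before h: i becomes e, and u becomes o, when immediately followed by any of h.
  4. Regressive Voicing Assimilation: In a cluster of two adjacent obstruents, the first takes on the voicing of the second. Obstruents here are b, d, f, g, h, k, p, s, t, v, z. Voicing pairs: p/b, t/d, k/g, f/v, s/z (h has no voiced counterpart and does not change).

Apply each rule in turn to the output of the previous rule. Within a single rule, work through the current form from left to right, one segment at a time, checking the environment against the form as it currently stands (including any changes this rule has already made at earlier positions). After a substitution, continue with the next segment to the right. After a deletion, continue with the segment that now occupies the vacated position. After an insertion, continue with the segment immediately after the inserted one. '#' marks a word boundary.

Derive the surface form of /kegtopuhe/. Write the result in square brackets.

[kektoboh]

1 Final Vowel Deletion: [kegtopuhe] → [kegtopuh]
2 Voicing Between Vowels: [kegtopuh] → [kegtobuh]
3 Pre-h Lowering: [kegtobuh] → [kegtoboh]
4 Regressive Voicing Assimilation: [kegtoboh] → [kektoboh]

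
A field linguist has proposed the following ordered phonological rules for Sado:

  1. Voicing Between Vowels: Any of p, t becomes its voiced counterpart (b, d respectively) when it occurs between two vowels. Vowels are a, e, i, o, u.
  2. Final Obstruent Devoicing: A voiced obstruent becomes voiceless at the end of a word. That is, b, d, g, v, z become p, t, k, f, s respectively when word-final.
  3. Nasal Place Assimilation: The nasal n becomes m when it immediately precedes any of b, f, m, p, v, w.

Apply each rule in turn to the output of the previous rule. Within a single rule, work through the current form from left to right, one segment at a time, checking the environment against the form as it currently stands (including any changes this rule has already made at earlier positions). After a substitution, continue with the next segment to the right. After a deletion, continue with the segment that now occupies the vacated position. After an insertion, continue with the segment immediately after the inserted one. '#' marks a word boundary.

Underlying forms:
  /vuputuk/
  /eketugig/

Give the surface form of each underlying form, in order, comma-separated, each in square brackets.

[vubuduk], [ekedugik]

/vuputuk/:
  1 Voicing Between Vowels: [vuputuk] → [vubuduk]
  2 Final Obstruent Devoicing: no change — [vubuduk]
  3 Nasal Place Assimilation: no change — [vubuduk]
/eketugig/:
  1 Voicing Between Vowels: [eketugig] → [ekedugig]
  2 Final Obstruent Devoicing: [ekedugig] → [ekedugik]
  3 Nasal Place Assimilation: no change — [ekedugik]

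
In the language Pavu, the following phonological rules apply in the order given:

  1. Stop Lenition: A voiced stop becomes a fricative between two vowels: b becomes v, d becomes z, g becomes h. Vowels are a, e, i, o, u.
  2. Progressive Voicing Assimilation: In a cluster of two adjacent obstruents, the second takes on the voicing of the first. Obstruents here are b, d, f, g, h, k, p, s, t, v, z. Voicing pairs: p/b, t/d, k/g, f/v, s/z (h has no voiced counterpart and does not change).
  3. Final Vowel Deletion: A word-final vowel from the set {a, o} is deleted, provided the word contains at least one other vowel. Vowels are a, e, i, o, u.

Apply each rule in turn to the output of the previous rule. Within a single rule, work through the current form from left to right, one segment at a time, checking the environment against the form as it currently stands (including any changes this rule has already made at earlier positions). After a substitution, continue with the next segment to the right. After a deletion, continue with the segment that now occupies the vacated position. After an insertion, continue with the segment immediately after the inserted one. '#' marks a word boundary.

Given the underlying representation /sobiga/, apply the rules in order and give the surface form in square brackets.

[sovih]

1 Stop Lenition: [sobiga] → [soviha]
2 Progressive Voicing Assimilation: no change — [soviha]
3 Final Vowel Deletion: [soviha] → [sovih]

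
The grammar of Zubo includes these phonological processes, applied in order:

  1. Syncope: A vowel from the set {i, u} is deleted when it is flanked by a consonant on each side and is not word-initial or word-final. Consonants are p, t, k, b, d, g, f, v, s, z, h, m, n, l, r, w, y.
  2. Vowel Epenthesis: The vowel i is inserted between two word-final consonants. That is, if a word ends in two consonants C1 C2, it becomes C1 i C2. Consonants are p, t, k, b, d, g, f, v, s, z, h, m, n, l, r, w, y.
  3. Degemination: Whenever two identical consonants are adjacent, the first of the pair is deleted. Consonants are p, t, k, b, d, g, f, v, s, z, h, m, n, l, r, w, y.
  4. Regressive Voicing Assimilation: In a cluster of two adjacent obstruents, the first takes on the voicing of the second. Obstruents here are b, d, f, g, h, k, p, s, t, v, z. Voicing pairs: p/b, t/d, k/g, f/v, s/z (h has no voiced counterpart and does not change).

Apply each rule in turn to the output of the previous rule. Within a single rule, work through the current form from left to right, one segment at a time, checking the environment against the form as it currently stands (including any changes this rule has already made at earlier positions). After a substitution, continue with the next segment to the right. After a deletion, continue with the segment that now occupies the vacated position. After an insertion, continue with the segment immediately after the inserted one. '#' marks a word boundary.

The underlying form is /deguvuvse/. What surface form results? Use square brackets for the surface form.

1 Syncope: [deguvuvse] → [degvvse]
2 Vowel Epenthesis: no change — [degvvse]
3 Degemination: [degvvse] → [degvse]
4 Regressive Voicing Assimilation: [degvse] → [degfse]

[degfse]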